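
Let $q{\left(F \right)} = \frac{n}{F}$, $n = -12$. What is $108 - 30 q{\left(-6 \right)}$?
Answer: $48$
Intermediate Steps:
$q{\left(F \right)} = - \frac{12}{F}$
$108 - 30 q{\left(-6 \right)} = 108 - 30 \left(- \frac{12}{-6}\right) = 108 - 30 \left(\left(-12\right) \left(- \frac{1}{6}\right)\right) = 108 - 60 = 48$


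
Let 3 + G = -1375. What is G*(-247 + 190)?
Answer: 78546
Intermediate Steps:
G = -1378 (G = -3 - 1375 = -1378)
G*(-247 + 190) = -1378*(-247 + 190) = -1378*(-57) = 78546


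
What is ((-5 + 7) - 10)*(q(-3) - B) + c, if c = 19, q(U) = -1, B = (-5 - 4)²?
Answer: 675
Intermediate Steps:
B = 81 (B = (-9)² = 81)
((-5 + 7) - 10)*(q(-3) - B) + c = ((-5 + 7) - 10)*(-1 - 1*81) + 19 = (2 - 10)*(-1 - 81) + 19 = -8*(-82) + 19 = 656 + 19 = 675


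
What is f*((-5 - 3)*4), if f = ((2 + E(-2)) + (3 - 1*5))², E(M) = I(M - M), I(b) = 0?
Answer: 0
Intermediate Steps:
E(M) = 0
f = 0 (f = ((2 + 0) + (3 - 1*5))² = (2 + (3 - 5))² = (2 - 2)² = 0² = 0)
f*((-5 - 3)*4) = 0*((-5 - 3)*4) = 0*(-8*4) = 0*(-32) = 0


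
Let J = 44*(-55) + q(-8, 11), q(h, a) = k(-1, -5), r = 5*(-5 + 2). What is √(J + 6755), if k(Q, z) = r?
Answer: 12*√30 ≈ 65.727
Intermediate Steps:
r = -15 (r = 5*(-3) = -15)
k(Q, z) = -15
q(h, a) = -15
J = -2435 (J = 44*(-55) - 15 = -2420 - 15 = -2435)
√(J + 6755) = √(-2435 + 6755) = √4320 = 12*√30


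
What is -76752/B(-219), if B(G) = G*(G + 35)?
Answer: -3198/1679 ≈ -1.9047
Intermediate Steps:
B(G) = G*(35 + G)
-76752/B(-219) = -76752*(-1/(219*(35 - 219))) = -76752/((-219*(-184))) = -76752/40296 = -76752*1/40296 = -3198/1679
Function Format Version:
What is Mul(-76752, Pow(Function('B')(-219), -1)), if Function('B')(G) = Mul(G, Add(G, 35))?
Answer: Rational(-3198, 1679) ≈ -1.9047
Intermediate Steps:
Function('B')(G) = Mul(G, Add(35, G))
Mul(-76752, Pow(Function('B')(-219), -1)) = Mul(-76752, Pow(Mul(-219, Add(35, -219)), -1)) = Mul(-76752, Pow(Mul(-219, -184), -1)) = Mul(-76752, Pow(40296, -1)) = Mul(-76752, Rational(1, 40296)) = Rational(-3198, 1679)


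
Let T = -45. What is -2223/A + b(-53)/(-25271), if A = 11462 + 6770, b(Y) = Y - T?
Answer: -56031577/460740872 ≈ -0.12161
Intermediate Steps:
b(Y) = 45 + Y (b(Y) = Y - 1*(-45) = Y + 45 = 45 + Y)
A = 18232
-2223/A + b(-53)/(-25271) = -2223/18232 + (45 - 53)/(-25271) = -2223*1/18232 - 8*(-1/25271) = -2223/18232 + 8/25271 = -56031577/460740872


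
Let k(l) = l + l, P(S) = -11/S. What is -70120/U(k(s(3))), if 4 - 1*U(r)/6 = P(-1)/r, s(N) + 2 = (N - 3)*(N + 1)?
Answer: -140240/81 ≈ -1731.4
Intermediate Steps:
s(N) = -2 + (1 + N)*(-3 + N) (s(N) = -2 + (N - 3)*(N + 1) = -2 + (-3 + N)*(1 + N) = -2 + (1 + N)*(-3 + N))
k(l) = 2*l
U(r) = 24 - 66/r (U(r) = 24 - 6*(-11/(-1))/r = 24 - 6*(-11*(-1))/r = 24 - 66/r)
-70120/U(k(s(3))) = -70120/(24 - 66*1/(2*(-5 + 3² - 2*3))) = -70120/(24 - 66*1/(2*(-5 + 9 - 6))) = -70120/(24 - 66/(2*(-2))) = -70120/(24 - 66/(-4)) = -70120/(24 - 66*(-¼)) = -70120/(24 + 33/2) = -70120/81/2 = -70120*2/81 = -140240/81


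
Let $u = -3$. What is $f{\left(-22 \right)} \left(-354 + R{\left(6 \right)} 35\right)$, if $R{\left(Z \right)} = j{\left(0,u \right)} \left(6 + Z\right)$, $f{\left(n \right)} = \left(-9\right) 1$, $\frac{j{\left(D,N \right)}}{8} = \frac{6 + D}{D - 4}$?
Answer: $48546$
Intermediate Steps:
$j{\left(D,N \right)} = \frac{8 \left(6 + D\right)}{-4 + D}$ ($j{\left(D,N \right)} = 8 \frac{6 + D}{D - 4} = 8 \frac{6 + D}{-4 + D} = \frac{8 \left(6 + D\right)}{-4 + D}$)
$f{\left(n \right)} = -9$
$R{\left(Z \right)} = -72 - 12 Z$ ($R{\left(Z \right)} = \frac{8 \left(6 + 0\right)}{-4 + 0} \left(6 + Z\right) = 8 \frac{1}{-4} \cdot 6 \left(6 + Z\right) = 8 \left(- \frac{1}{4}\right) 6 \left(6 + Z\right) = - 12 \left(6 + Z\right) = -72 - 12 Z$)
$f{\left(-22 \right)} \left(-354 + R{\left(6 \right)} 35\right) = - 9 \left(-354 + \left(-72 - 72\right) 35\right) = - 9 \left(-354 - 5040\right) = \left(-9\right) \left(-5394\right) = 48546$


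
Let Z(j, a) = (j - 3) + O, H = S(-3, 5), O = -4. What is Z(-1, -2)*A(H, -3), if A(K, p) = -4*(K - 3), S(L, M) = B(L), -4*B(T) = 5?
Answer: -136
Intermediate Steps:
B(T) = -5/4 (B(T) = -¼*5 = -5/4)
S(L, M) = -5/4
H = -5/4 ≈ -1.2500
A(K, p) = 12 - 4*K (A(K, p) = -4*(-3 + K) = 12 - 4*K)
Z(j, a) = -7 + j (Z(j, a) = (j - 3) - 4 = (-3 + j) - 4 = -7 + j)
Z(-1, -2)*A(H, -3) = (-7 - 1)*(12 - 4*(-5/4)) = -8*(12 + 5) = -8*17 = -136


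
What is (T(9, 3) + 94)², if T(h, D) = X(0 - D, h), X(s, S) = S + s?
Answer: 10000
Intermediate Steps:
T(h, D) = h - D (T(h, D) = h + (0 - D) = h - D)
(T(9, 3) + 94)² = ((9 - 1*3) + 94)² = ((9 - 3) + 94)² = (6 + 94)² = 100² = 10000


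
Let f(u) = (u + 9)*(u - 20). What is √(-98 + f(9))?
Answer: 2*I*√74 ≈ 17.205*I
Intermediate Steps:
f(u) = (-20 + u)*(9 + u) (f(u) = (9 + u)*(-20 + u) = (-20 + u)*(9 + u))
√(-98 + f(9)) = √(-98 + (-180 + 9² - 11*9)) = √(-98 + (-180 + 81 - 99)) = √(-98 - 198) = √(-296) = 2*I*√74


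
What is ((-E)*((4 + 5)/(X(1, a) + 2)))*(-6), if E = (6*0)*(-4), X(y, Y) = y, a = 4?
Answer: 0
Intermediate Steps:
E = 0 (E = 0*(-4) = 0)
((-E)*((4 + 5)/(X(1, a) + 2)))*(-6) = ((-1*0)*((4 + 5)/(1 + 2)))*(-6) = (0*(9/3))*(-6) = (0*(9*(⅓)))*(-6) = (0*3)*(-6) = 0*(-6) = 0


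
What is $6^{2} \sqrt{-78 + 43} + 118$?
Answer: $118 + 36 i \sqrt{35} \approx 118.0 + 212.98 i$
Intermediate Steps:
$6^{2} \sqrt{-78 + 43} + 118 = 36 \sqrt{-35} + 118 = 36 i \sqrt{35} + 118 = 118 + 36 i \sqrt{35}$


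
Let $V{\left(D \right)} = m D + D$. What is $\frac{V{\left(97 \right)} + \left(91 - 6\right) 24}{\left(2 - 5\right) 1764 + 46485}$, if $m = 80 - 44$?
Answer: $\frac{5629}{41193} \approx 0.13665$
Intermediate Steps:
$m = 36$ ($m = 80 - 44 = 36$)
$V{\left(D \right)} = 37 D$ ($V{\left(D \right)} = 36 D + D = 37 D$)
$\frac{V{\left(97 \right)} + \left(91 - 6\right) 24}{\left(2 - 5\right) 1764 + 46485} = \frac{37 \cdot 97 + \left(91 - 6\right) 24}{\left(2 - 5\right) 1764 + 46485} = \frac{3589 + 85 \cdot 24}{\left(-3\right) 1764 + 46485} = \frac{3589 + 2040}{-5292 + 46485} = \frac{5629}{41193}$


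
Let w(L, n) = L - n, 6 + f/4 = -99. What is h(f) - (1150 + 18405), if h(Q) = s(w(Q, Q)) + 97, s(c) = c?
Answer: -19458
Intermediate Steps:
f = -420 (f = -24 + 4*(-99) = -24 - 396 = -420)
h(Q) = 97 (h(Q) = (Q - Q) + 97 = 0 + 97 = 97)
h(f) - (1150 + 18405) = 97 - (1150 + 18405) = 97 - 1*19555 = 97 - 19555 = -19458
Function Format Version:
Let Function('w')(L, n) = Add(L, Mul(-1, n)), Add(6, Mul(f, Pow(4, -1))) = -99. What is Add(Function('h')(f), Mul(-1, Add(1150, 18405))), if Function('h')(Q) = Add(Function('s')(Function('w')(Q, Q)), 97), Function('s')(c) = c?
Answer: -19458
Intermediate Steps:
f = -420 (f = Add(-24, Mul(4, -99)) = Add(-24, -396) = -420)
Function('h')(Q) = 97 (Function('h')(Q) = Add(Add(Q, Mul(-1, Q)), 97) = Add(0, 97) = 97)
Add(Function('h')(f), Mul(-1, Add(1150, 18405))) = Add(97, Mul(-1, Add(1150, 18405))) = Add(97, Mul(-1, 19555)) = Add(97, -19555) = -19458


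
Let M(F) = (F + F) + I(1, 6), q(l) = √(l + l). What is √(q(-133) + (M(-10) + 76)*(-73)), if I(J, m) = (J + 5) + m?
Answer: √(-4964 + I*√266) ≈ 0.116 + 70.456*I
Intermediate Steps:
I(J, m) = 5 + J + m (I(J, m) = (5 + J) + m = 5 + J + m)
q(l) = √2*√l (q(l) = √(2*l) = √2*√l)
M(F) = 12 + 2*F (M(F) = (F + F) + (5 + 1 + 6) = 2*F + 12 = 12 + 2*F)
√(q(-133) + (M(-10) + 76)*(-73)) = √(√2*√(-133) + ((12 + 2*(-10)) + 76)*(-73)) = √(√2*(I*√133) + ((12 - 20) + 76)*(-73)) = √(I*√266 + (-8 + 76)*(-73)) = √(I*√266 + 68*(-73)) = √(I*√266 - 4964) = √(-4964 + I*√266)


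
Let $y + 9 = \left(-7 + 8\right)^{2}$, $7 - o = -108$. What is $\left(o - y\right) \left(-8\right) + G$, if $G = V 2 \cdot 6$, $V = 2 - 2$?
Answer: $-984$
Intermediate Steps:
$o = 115$ ($o = 7 - -108 = 7 + 108 = 115$)
$V = 0$ ($V = 2 - 2 = 0$)
$y = -8$ ($y = -9 + \left(-7 + 8\right)^{2} = -9 + 1^{2} = -9 + 1 = -8$)
$G = 0$ ($G = 0 \cdot 2 \cdot 6 = 0 \cdot 6 = 0$)
$\left(o - y\right) \left(-8\right) + G = \left(115 - -8\right) \left(-8\right) + 0 = \left(115 + 8\right) \left(-8\right) + 0 = 123 \left(-8\right) + 0 = -984 + 0 = -984$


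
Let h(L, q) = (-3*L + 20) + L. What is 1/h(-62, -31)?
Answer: 1/144 ≈ 0.0069444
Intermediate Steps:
h(L, q) = 20 - 2*L (h(L, q) = (20 - 3*L) + L = 20 - 2*L)
1/h(-62, -31) = 1/(20 - 2*(-62)) = 1/(20 + 124) = 1/144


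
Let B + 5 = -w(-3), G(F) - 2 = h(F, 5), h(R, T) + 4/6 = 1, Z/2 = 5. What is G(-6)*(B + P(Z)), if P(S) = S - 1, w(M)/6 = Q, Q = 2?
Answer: -56/3 ≈ -18.667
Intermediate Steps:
Z = 10 (Z = 2*5 = 10)
h(R, T) = 1/3 (h(R, T) = -2/3 + 1 = 1/3)
w(M) = 12 (w(M) = 6*2 = 12)
G(F) = 7/3 (G(F) = 2 + 1/3 = 7/3)
B = -17 (B = -5 - 1*12 = -5 - 12 = -17)
P(S) = -1 + S
G(-6)*(B + P(Z)) = 7*(-17 + (-1 + 10))/3 = 7*(-17 + 9)/3 = (7/3)*(-8) = -56/3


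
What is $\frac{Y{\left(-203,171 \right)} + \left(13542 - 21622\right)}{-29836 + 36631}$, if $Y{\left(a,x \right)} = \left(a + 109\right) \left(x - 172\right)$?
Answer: $- \frac{2662}{2265} \approx -1.1753$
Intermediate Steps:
$Y{\left(a,x \right)} = \left(-172 + x\right) \left(109 + a\right)$ ($Y{\left(a,x \right)} = \left(109 + a\right) \left(-172 + x\right) = \left(-172 + x\right) \left(109 + a\right)$)
$\frac{Y{\left(-203,171 \right)} + \left(13542 - 21622\right)}{-29836 + 36631} = \frac{\left(-18748 - -34916 + 109 \cdot 171 - 34713\right) + \left(13542 - 21622\right)}{-29836 + 36631} = \frac{\left(-18748 + 34916 + 18639 - 34713\right) - 8080}{6795} = \left(94 - 8080\right) \frac{1}{6795} = \left(-7986\right) \frac{1}{6795} = - \frac{2662}{2265}$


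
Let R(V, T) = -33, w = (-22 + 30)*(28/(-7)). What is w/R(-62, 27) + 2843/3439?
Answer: 203867/113487 ≈ 1.7964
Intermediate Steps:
w = -32 (w = 8*(28*(-⅐)) = 8*(-4) = -32)
w/R(-62, 27) + 2843/3439 = -32/(-33) + 2843/3439 = -32*(-1/33) + 2843*(1/3439) = 32/33 + 2843/3439 = 203867/113487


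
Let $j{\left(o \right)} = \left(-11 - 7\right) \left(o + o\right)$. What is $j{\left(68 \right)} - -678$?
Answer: $-1770$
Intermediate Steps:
$j{\left(o \right)} = - 36 o$ ($j{\left(o \right)} = - 18 \cdot 2 o = - 36 o$)
$j{\left(68 \right)} - -678 = \left(-36\right) 68 - -678 = -2448 + 678 = -1770$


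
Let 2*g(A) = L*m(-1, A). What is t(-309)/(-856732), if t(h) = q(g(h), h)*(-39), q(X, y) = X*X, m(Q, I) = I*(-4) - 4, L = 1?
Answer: 3699696/214183 ≈ 17.274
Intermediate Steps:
m(Q, I) = -4 - 4*I (m(Q, I) = -4*I - 4 = -4 - 4*I)
g(A) = -2 - 2*A (g(A) = (1*(-4 - 4*A))/2 = (-4 - 4*A)/2 = -2 - 2*A)
q(X, y) = X²
t(h) = -39*(-2 - 2*h)² (t(h) = (-2 - 2*h)²*(-39) = -39*(-2 - 2*h)²)
t(-309)/(-856732) = -156*(1 - 309)²/(-856732) = -156*(-308)²*(-1/856732) = -156*94864*(-1/856732) = -14798784*(-1/856732) = 3699696/214183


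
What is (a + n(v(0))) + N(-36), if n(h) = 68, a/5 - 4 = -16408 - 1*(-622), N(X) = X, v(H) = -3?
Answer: -78878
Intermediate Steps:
a = -78910 (a = 20 + 5*(-16408 - 1*(-622)) = 20 + 5*(-16408 + 622) = 20 + 5*(-15786) = 20 - 78930 = -78910)
(a + n(v(0))) + N(-36) = (-78910 + 68) - 36 = -78842 - 36 = -78878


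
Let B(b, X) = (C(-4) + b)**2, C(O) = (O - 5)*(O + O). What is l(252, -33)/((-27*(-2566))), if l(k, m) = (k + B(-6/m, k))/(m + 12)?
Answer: -330464/88022781 ≈ -0.0037543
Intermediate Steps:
C(O) = 2*O*(-5 + O) (C(O) = (-5 + O)*(2*O) = 2*O*(-5 + O))
B(b, X) = (72 + b)**2 (B(b, X) = (2*(-4)*(-5 - 4) + b)**2 = (2*(-4)*(-9) + b)**2 = (72 + b)**2)
l(k, m) = (k + (72 - 6/m)**2)/(12 + m) (l(k, m) = (k + (72 - 6/m)**2)/(m + 12) = (k + (72 - 6/m)**2)/(12 + m))
l(252, -33)/((-27*(-2566))) = ((252 + (-72 + 6/(-33))**2)/(12 - 33))/((-27*(-2566))) = ((252 + (-72 + 6*(-1/33))**2)/(-21))/69282 = -(252 + (-72 - 2/11)**2)/21*(1/69282) = -(252 + (-794/11)**2)/21*(1/69282) = -(252 + 630436/121)/21*(1/69282) = -1/21*660928/121*(1/69282) = -660928/2541*1/69282 = -330464/88022781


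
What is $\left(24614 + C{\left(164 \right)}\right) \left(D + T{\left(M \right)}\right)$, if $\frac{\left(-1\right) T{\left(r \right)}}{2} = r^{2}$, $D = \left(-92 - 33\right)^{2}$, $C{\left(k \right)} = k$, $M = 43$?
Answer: $295527206$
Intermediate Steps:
$D = 15625$ ($D = \left(-125\right)^{2} = 15625$)
$T{\left(r \right)} = - 2 r^{2}$
$\left(24614 + C{\left(164 \right)}\right) \left(D + T{\left(M \right)}\right) = \left(24614 + 164\right) \left(15625 - 2 \cdot 43^{2}\right) = 24778 \left(15625 - 3698\right) = 24778 \cdot 11927 = 295527206$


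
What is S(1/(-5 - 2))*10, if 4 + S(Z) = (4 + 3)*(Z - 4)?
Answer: -330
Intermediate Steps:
S(Z) = -32 + 7*Z (S(Z) = -4 + (4 + 3)*(Z - 4) = -4 + 7*(-4 + Z) = -4 + (-28 + 7*Z) = -32 + 7*Z)
S(1/(-5 - 2))*10 = (-32 + 7/(-5 - 2))*10 = (-32 + 7/(-7))*10 = (-32 + 7*(-⅐))*10 = (-32 - 1)*10 = -33*10 = -330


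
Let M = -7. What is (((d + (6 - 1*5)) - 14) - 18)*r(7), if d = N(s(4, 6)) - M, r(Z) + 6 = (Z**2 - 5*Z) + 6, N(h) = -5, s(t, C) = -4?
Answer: -406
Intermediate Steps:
r(Z) = Z**2 - 5*Z (r(Z) = -6 + ((Z**2 - 5*Z) + 6) = -6 + (6 + Z**2 - 5*Z) = Z**2 - 5*Z)
d = 2 (d = -5 - 1*(-7) = -5 + 7 = 2)
(((d + (6 - 1*5)) - 14) - 18)*r(7) = (((2 + (6 - 1*5)) - 14) - 18)*(7*(-5 + 7)) = (((2 + (6 - 5)) - 14) - 18)*(7*2) = (((2 + 1) - 14) - 18)*14 = ((3 - 14) - 18)*14 = (-11 - 18)*14 = -29*14 = -406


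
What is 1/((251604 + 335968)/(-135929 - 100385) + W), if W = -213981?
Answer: -118157/25283646803 ≈ -4.6733e-6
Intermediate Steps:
1/((251604 + 335968)/(-135929 - 100385) + W) = 1/((251604 + 335968)/(-135929 - 100385) - 213981) = 1/(587572/(-236314) - 213981) = 1/(587572*(-1/236314) - 213981) = 1/(-293786/118157 - 213981) = 1/(-25283646803/118157) = -118157/25283646803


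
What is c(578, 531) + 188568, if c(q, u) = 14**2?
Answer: 188764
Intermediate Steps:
c(q, u) = 196
c(578, 531) + 188568 = 196 + 188568 = 188764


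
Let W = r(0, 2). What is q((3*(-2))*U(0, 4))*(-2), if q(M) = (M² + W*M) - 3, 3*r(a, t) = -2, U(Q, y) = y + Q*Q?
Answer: -1178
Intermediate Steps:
U(Q, y) = y + Q²
r(a, t) = -⅔ (r(a, t) = (⅓)*(-2) = -⅔)
W = -⅔ ≈ -0.66667
q(M) = -3 + M² - 2*M/3 (q(M) = (M² - 2*M/3) - 3 = -3 + M² - 2*M/3)
q((3*(-2))*U(0, 4))*(-2) = (-3 + ((3*(-2))*(4 + 0²))² - 2*3*(-2)*(4 + 0²)/3)*(-2) = (-3 + (-6*(4 + 0))² - (-4)*(4 + 0))*(-2) = (-3 + (-6*4)² - (-4)*4)*(-2) = (-3 + (-24)² - ⅔*(-24))*(-2) = (-3 + 576 + 16)*(-2) = 589*(-2) = -1178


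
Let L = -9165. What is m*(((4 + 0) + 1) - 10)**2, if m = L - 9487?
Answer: -466300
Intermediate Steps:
m = -18652 (m = -9165 - 9487 = -18652)
m*(((4 + 0) + 1) - 10)**2 = -18652*(((4 + 0) + 1) - 10)**2 = -18652*((4 + 1) - 10)**2 = -18652*(5 - 10)**2 = -18652*(-5)**2 = -18652*25 = -466300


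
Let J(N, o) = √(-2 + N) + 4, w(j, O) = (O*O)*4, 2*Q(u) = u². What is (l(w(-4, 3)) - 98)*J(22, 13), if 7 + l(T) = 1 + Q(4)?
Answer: -384 - 192*√5 ≈ -813.33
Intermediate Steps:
Q(u) = u²/2
w(j, O) = 4*O² (w(j, O) = O²*4 = 4*O²)
l(T) = 2 (l(T) = -7 + (1 + (½)*4²) = -7 + (1 + (½)*16) = -7 + (1 + 8) = -7 + 9 = 2)
J(N, o) = 4 + √(-2 + N)
(l(w(-4, 3)) - 98)*J(22, 13) = (2 - 98)*(4 + √(-2 + 22)) = -96*(4 + √20) = -96*(4 + 2*√5) = -384 - 192*√5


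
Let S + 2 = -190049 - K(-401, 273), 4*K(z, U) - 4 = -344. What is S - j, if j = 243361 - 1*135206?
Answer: -298121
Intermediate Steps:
K(z, U) = -85 (K(z, U) = 1 + (¼)*(-344) = 1 - 86 = -85)
j = 108155 (j = 243361 - 135206 = 108155)
S = -189966 (S = -2 + (-190049 - 1*(-85)) = -2 + (-190049 + 85) = -2 - 189964 = -189966)
S - j = -189966 - 1*108155 = -189966 - 108155 = -298121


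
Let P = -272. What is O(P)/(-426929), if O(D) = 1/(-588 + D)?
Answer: 1/367158940 ≈ 2.7236e-9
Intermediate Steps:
O(P)/(-426929) = 1/(-588 - 272*(-426929)) = -1/426929/(-860) = -1/860*(-1/426929) = 1/367158940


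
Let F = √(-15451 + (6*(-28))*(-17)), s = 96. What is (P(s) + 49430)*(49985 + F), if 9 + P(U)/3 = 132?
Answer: 2489203015 + 49799*I*√12595 ≈ 2.4892e+9 + 5.5888e+6*I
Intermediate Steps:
P(U) = 369 (P(U) = -27 + 3*132 = -27 + 396 = 369)
F = I*√12595 (F = √(-15451 - 168*(-17)) = √(-15451 + 2856) = √(-12595) = I*√12595 ≈ 112.23*I)
(P(s) + 49430)*(49985 + F) = (369 + 49430)*(49985 + I*√12595) = 49799*(49985 + I*√12595) = 2489203015 + 49799*I*√12595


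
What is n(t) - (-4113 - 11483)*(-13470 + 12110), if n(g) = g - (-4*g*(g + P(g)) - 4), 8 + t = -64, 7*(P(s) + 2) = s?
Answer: -148304476/7 ≈ -2.1186e+7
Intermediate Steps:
P(s) = -2 + s/7
t = -72 (t = -8 - 64 = -72)
n(g) = 4 + g + 4*g*(-2 + 8*g/7) (n(g) = g - (-4*g*(g + (-2 + g/7)) - 4) = g - (-4*g*(-2 + 8*g/7) - 4) = g - (-4 - 4*g*(-2 + 8*g/7)) = g + (4 + 4*g*(-2 + 8*g/7)) = 4 + g + 4*g*(-2 + 8*g/7))
n(t) - (-4113 - 11483)*(-13470 + 12110) = (4 - 7*(-72) + (32/7)*(-72)²) - (-4113 - 11483)*(-13470 + 12110) = (4 + 504 + (32/7)*5184) - (-15596)*(-1360) = (4 + 504 + 165888/7) - 1*21210560 = 169444/7 - 21210560 = -148304476/7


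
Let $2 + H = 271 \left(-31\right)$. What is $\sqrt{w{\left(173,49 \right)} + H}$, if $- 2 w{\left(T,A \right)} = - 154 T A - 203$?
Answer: $\frac{\sqrt{2577710}}{2} \approx 802.76$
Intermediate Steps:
$H = -8403$ ($H = -2 + 271 \left(-31\right) = -2 - 8401 = -8403$)
$w{\left(T,A \right)} = \frac{203}{2} + 77 A T$ ($w{\left(T,A \right)} = - \frac{- 154 T A - 203}{2} = - \frac{- 154 A T - 203}{2} = - \frac{-203 - 154 A T}{2} = \frac{203}{2} + 77 A T$)
$\sqrt{w{\left(173,49 \right)} + H} = \sqrt{\left(\frac{203}{2} + 77 \cdot 49 \cdot 173\right) - 8403} = \sqrt{\left(\frac{203}{2} + 652729\right) - 8403} = \sqrt{\frac{1305661}{2} - 8403} = \sqrt{\frac{1288855}{2}} = \frac{\sqrt{2577710}}{2}$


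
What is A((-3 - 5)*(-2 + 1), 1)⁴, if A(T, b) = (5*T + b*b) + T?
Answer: 5764801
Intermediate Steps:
A(T, b) = b² + 6*T (A(T, b) = (5*T + b²) + T = (b² + 5*T) + T = b² + 6*T)
A((-3 - 5)*(-2 + 1), 1)⁴ = (1² + 6*((-3 - 5)*(-2 + 1)))⁴ = (1 + 6*(-8*(-1)))⁴ = (1 + 6*8)⁴ = (1 + 48)⁴ = 49⁴ = 5764801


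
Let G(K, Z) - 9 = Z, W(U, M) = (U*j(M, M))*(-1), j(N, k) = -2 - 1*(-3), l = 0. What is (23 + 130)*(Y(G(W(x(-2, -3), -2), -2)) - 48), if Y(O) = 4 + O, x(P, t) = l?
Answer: -5661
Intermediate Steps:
x(P, t) = 0
j(N, k) = 1 (j(N, k) = -2 + 3 = 1)
W(U, M) = -U (W(U, M) = (U*1)*(-1) = U*(-1) = -U)
G(K, Z) = 9 + Z
(23 + 130)*(Y(G(W(x(-2, -3), -2), -2)) - 48) = (23 + 130)*((4 + (9 - 2)) - 48) = 153*((4 + 7) - 48) = 153*(11 - 48) = 153*(-37) = -5661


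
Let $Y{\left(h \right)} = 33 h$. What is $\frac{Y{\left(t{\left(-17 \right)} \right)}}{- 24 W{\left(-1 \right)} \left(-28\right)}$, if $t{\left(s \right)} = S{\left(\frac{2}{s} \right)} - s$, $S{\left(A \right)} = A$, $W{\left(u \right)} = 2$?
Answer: $\frac{451}{1088} \approx 0.41452$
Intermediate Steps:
$t{\left(s \right)} = - s + \frac{2}{s}$ ($t{\left(s \right)} = \frac{2}{s} - s = - s + \frac{2}{s}$)
$\frac{Y{\left(t{\left(-17 \right)} \right)}}{- 24 W{\left(-1 \right)} \left(-28\right)} = \frac{33 \left(\left(-1\right) \left(-17\right) + \frac{2}{-17}\right)}{\left(-24\right) 2 \left(-28\right)} = \frac{33 \left(17 + 2 \left(- \frac{1}{17}\right)\right)}{\left(-48\right) \left(-28\right)} = \frac{33 \left(17 - \frac{2}{17}\right)}{1344} = 33 \cdot \frac{287}{17} \cdot \frac{1}{1344} = \frac{9471}{17} \cdot \frac{1}{1344} = \frac{451}{1088}$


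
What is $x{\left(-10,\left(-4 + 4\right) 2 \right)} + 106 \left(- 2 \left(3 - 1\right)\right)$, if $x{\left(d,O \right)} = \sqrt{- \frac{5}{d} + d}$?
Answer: $-424 + \frac{i \sqrt{38}}{2} \approx -424.0 + 3.0822 i$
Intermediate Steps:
$x{\left(d,O \right)} = \sqrt{d - \frac{5}{d}}$
$x{\left(-10,\left(-4 + 4\right) 2 \right)} + 106 \left(- 2 \left(3 - 1\right)\right) = \sqrt{-10 - \frac{5}{-10}} + 106 \left(- 2 \left(3 - 1\right)\right) = \sqrt{-10 - - \frac{1}{2}} + 106 \left(\left(-2\right) 2\right) = \sqrt{-10 + \frac{1}{2}} + 106 \left(-4\right) = \sqrt{- \frac{19}{2}} - 424 = \frac{i \sqrt{38}}{2} - 424 = -424 + \frac{i \sqrt{38}}{2}$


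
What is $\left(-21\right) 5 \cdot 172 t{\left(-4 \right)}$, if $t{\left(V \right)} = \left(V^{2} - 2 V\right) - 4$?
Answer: $-361200$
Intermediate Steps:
$t{\left(V \right)} = -4 + V^{2} - 2 V$
$\left(-21\right) 5 \cdot 172 t{\left(-4 \right)} = \left(-21\right) 5 \cdot 172 \left(-4 + \left(-4\right)^{2} - -8\right) = \left(-105\right) 172 \left(-4 + 16 + 8\right) = \left(-18060\right) 20 = -361200$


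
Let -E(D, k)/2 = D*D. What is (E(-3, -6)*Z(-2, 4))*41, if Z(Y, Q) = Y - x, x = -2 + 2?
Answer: 1476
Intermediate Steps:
x = 0
Z(Y, Q) = Y (Z(Y, Q) = Y - 1*0 = Y + 0 = Y)
E(D, k) = -2*D**2 (E(D, k) = -2*D*D = -2*D**2)
(E(-3, -6)*Z(-2, 4))*41 = (-2*(-3)**2*(-2))*41 = (-2*9*(-2))*41 = -18*(-2)*41 = 36*41 = 1476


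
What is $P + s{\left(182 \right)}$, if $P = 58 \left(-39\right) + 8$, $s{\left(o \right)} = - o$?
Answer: $-2436$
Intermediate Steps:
$P = -2254$ ($P = -2262 + 8 = -2254$)
$P + s{\left(182 \right)} = -2254 - 182 = -2436$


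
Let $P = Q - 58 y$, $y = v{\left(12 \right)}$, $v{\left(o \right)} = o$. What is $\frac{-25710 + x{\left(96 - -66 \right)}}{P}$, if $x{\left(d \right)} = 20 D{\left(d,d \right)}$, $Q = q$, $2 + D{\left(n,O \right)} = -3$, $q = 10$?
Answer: $\frac{12905}{343} \approx 37.624$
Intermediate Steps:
$D{\left(n,O \right)} = -5$ ($D{\left(n,O \right)} = -2 - 3 = -5$)
$y = 12$
$Q = 10$
$x{\left(d \right)} = -100$ ($x{\left(d \right)} = 20 \left(-5\right) = -100$)
$P = -686$ ($P = 10 - 696 = -686$)
$\frac{-25710 + x{\left(96 - -66 \right)}}{P} = \frac{-25710 - 100}{-686} = \left(-25810\right) \left(- \frac{1}{686}\right) = \frac{12905}{343}$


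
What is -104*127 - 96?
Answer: -13304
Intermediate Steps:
-104*127 - 96 = -13208 - 96 = -13304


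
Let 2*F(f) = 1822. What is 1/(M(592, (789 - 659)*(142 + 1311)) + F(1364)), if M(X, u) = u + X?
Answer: 1/190393 ≈ 5.2523e-6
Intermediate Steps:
F(f) = 911 (F(f) = (½)*1822 = 911)
M(X, u) = X + u
1/(M(592, (789 - 659)*(142 + 1311)) + F(1364)) = 1/((592 + (789 - 659)*(142 + 1311)) + 911) = 1/((592 + 130*1453) + 911) = 1/((592 + 188890) + 911) = 1/(189482 + 911) = 1/190393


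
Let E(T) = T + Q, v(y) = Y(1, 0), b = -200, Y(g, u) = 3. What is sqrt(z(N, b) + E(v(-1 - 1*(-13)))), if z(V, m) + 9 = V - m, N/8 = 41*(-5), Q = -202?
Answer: 4*I*sqrt(103) ≈ 40.596*I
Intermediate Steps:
v(y) = 3
E(T) = -202 + T (E(T) = T - 202 = -202 + T)
N = -1640 (N = 8*(41*(-5)) = 8*(-205) = -1640)
z(V, m) = -9 + V - m (z(V, m) = -9 + (V - m) = -9 + V - m)
sqrt(z(N, b) + E(v(-1 - 1*(-13)))) = sqrt((-9 - 1640 - 1*(-200)) + (-202 + 3)) = sqrt((-9 - 1640 + 200) - 199) = sqrt(-1449 - 199) = sqrt(-1648) = 4*I*sqrt(103)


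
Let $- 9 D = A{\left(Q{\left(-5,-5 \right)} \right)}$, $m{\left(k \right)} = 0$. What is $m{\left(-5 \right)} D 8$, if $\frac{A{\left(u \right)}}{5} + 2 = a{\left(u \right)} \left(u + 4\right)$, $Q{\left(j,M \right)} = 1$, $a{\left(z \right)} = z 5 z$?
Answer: $0$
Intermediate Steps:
$a{\left(z \right)} = 5 z^{2}$ ($a{\left(z \right)} = 5 z z = 5 z^{2}$)
$A{\left(u \right)} = -10 + 25 u^{2} \left(4 + u\right)$ ($A{\left(u \right)} = -10 + 5 \cdot 5 u^{2} \left(u + 4\right) = -10 + 5 \cdot 5 u^{2} \left(4 + u\right) = -10 + 25 u^{2} \left(4 + u\right)$)
$D = - \frac{115}{9}$ ($D = - \frac{-10 + 25 \cdot 1^{3} + 100 \cdot 1^{2}}{9} = - \frac{-10 + 25 \cdot 1 + 100 \cdot 1}{9} = - \frac{-10 + 25 + 100}{9} = \left(- \frac{1}{9}\right) 115 = - \frac{115}{9} \approx -12.778$)
$m{\left(-5 \right)} D 8 = 0 \left(- \frac{115}{9}\right) 8 = 0 \cdot 8 = 0$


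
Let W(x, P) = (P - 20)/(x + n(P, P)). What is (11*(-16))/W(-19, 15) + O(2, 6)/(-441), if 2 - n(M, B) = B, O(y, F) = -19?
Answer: -2483617/2205 ≈ -1126.4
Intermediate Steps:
n(M, B) = 2 - B
W(x, P) = (-20 + P)/(2 + x - P) (W(x, P) = (P - 20)/(x + (2 - P)) = (-20 + P)/(2 + x - P))
(11*(-16))/W(-19, 15) + O(2, 6)/(-441) = (11*(-16))/(((-20 + 15)/(2 - 19 - 1*15))) - 19/(-441) = -176/(-5/(2 - 19 - 15)) - 19*(-1/441) = -176/(-5/(-32)) + 19/441 = -176/((-1/32*(-5))) + 19/441 = -176/5/32 + 19/441 = -176*32/5 + 19/441 = -5632/5 + 19/441 = -2483617/2205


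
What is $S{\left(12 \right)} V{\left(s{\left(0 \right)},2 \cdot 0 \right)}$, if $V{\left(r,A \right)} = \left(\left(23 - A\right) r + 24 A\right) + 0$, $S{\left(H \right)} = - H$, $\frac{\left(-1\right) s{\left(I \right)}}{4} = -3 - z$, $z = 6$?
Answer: $-9936$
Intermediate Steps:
$s{\left(I \right)} = 36$ ($s{\left(I \right)} = - 4 \left(-3 - 6\right) = \left(-4\right) \left(-9\right) = 36$)
$V{\left(r,A \right)} = 24 A + r \left(23 - A\right)$ ($V{\left(r,A \right)} = \left(r \left(23 - A\right) + 24 A\right) + 0 = \left(24 A + r \left(23 - A\right)\right) + 0 = 24 A + r \left(23 - A\right)$)
$S{\left(12 \right)} V{\left(s{\left(0 \right)},2 \cdot 0 \right)} = \left(-1\right) 12 \left(23 \cdot 36 + 24 \cdot 2 \cdot 0 - 2 \cdot 0 \cdot 36\right) = - 12 \left(828 + 24 \cdot 0 - 0 \cdot 36\right) = - 12 \left(828 + 0 + 0\right) = \left(-12\right) 828 = -9936$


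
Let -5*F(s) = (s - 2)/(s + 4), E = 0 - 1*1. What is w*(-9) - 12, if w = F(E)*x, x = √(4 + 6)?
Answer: -12 - 9*√10/5 ≈ -17.692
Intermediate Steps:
E = -1 (E = 0 - 1 = -1)
F(s) = -(-2 + s)/(5*(4 + s)) (F(s) = -(s - 2)/(5*(s + 4)) = -(-2 + s)/(5*(4 + s)))
x = √10 ≈ 3.1623
w = √10/5 (w = ((2 - 1*(-1))/(5*(4 - 1)))*√10 = ((⅕)*(2 + 1)/3)*√10 = ((⅕)*(⅓)*3)*√10 = √10/5 ≈ 0.63246)
w*(-9) - 12 = (√10/5)*(-9) - 12 = -9*√10/5 - 12 = -12 - 9*√10/5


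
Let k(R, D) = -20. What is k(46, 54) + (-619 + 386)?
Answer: -253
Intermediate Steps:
k(46, 54) + (-619 + 386) = -20 + (-619 + 386) = -20 - 233 = -253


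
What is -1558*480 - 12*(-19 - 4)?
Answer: -747564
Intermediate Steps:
-1558*480 - 12*(-19 - 4) = -747840 - 12*(-23) = -747840 + 276 = -747564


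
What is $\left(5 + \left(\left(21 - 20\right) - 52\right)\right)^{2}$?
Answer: $2116$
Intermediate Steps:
$\left(5 + \left(\left(21 - 20\right) - 52\right)\right)^{2} = \left(5 + \left(1 - 52\right)\right)^{2} = \left(5 - 51\right)^{2} = \left(-46\right)^{2} = 2116$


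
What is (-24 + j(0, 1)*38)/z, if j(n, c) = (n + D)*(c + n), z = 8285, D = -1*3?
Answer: -138/8285 ≈ -0.016657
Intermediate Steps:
D = -3
j(n, c) = (-3 + n)*(c + n) (j(n, c) = (n - 3)*(c + n) = (-3 + n)*(c + n))
(-24 + j(0, 1)*38)/z = (-24 + (0**2 - 3*1 - 3*0 + 1*0)*38)/8285 = (-24 + (0 - 3 + 0 + 0)*38)*(1/8285) = (-24 - 3*38)*(1/8285) = (-24 - 114)*(1/8285) = -138*1/8285 = -138/8285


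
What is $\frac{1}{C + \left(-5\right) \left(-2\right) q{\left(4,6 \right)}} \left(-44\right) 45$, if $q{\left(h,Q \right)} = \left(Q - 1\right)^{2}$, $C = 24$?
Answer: $- \frac{990}{137} \approx -7.2263$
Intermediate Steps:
$q{\left(h,Q \right)} = \left(-1 + Q\right)^{2}$
$\frac{1}{C + \left(-5\right) \left(-2\right) q{\left(4,6 \right)}} \left(-44\right) 45 = \frac{1}{24 + \left(-5\right) \left(-2\right) \left(-1 + 6\right)^{2}} \left(-44\right) 45 = \frac{1}{24 + 10 \cdot 5^{2}} \left(-44\right) 45 = \frac{1}{24 + 10 \cdot 25} \left(-44\right) 45 = \frac{1}{24 + 250} \left(-44\right) 45 = \frac{1}{274} \left(-44\right) 45 = \left(- \frac{22}{137}\right) 45 = - \frac{990}{137}$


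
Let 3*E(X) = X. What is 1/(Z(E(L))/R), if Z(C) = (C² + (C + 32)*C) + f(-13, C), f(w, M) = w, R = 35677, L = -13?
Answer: -321093/1027 ≈ -312.65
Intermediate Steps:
E(X) = X/3
Z(C) = -13 + C² + C*(32 + C) (Z(C) = (C² + (C + 32)*C) - 13 = (C² + (32 + C)*C) - 13 = (C² + C*(32 + C)) - 13 = -13 + C² + C*(32 + C))
1/(Z(E(L))/R) = 1/((-13 + 2*((⅓)*(-13))² + 32*((⅓)*(-13)))/35677) = 1/((-13 + 2*(-13/3)² + 32*(-13/3))*(1/35677)) = 1/((-13 + 2*(169/9) - 416/3)*(1/35677)) = 1/((-13 + 338/9 - 416/3)*(1/35677)) = 1/(-1027/9*1/35677) = 1/(-1027/321093) = -321093/1027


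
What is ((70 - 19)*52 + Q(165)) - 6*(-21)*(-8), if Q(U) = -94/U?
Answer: 271166/165 ≈ 1643.4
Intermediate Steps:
((70 - 19)*52 + Q(165)) - 6*(-21)*(-8) = ((70 - 19)*52 - 94/165) - 6*(-21)*(-8) = (51*52 - 94*1/165) + 126*(-8) = (2652 - 94/165) - 1008 = 437486/165 - 1008 = 271166/165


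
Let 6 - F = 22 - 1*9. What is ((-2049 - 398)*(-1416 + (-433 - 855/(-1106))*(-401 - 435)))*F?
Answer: 487048251922/79 ≈ 6.1652e+9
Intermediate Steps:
F = -7 (F = 6 - (22 - 1*9) = 6 - (22 - 9) = 6 - 1*13 = 6 - 13 = -7)
((-2049 - 398)*(-1416 + (-433 - 855/(-1106))*(-401 - 435)))*F = ((-2049 - 398)*(-1416 + (-433 - 855/(-1106))*(-401 - 435)))*(-7) = -2447*(-1416 + (-433 - 855*(-1/1106))*(-836))*(-7) = -2447*(-1416 + (-433 + 855/1106)*(-836))*(-7) = -2447*(-1416 - 478043/1106*(-836))*(-7) = -2447*(-1416 + 199821974/553)*(-7) = -2447*199038926/553*(-7) = -487048251922/553*(-7) = 487048251922/79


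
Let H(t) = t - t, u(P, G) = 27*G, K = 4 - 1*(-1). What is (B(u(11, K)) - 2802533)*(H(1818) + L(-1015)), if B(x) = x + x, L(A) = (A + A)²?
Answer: -11547845596700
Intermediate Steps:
K = 5 (K = 4 + 1 = 5)
L(A) = 4*A² (L(A) = (2*A)² = 4*A²)
H(t) = 0
B(x) = 2*x
(B(u(11, K)) - 2802533)*(H(1818) + L(-1015)) = (2*(27*5) - 2802533)*(0 + 4*(-1015)²) = (2*135 - 2802533)*(0 + 4*1030225) = (270 - 2802533)*(0 + 4120900) = -2802263*4120900 = -11547845596700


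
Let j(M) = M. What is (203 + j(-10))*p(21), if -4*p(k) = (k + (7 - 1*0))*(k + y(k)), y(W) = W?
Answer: -56742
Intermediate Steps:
p(k) = -k*(7 + k)/2 (p(k) = -(k + (7 - 1*0))*(k + k)/4 = -(k + (7 + 0))*2*k/4 = -(k + 7)*2*k/4 = -(7 + k)*2*k/4 = -k*(7 + k)/2)
(203 + j(-10))*p(21) = (203 - 10)*((1/2)*21*(-7 - 1*21)) = 193*((1/2)*21*(-7 - 21)) = 193*((1/2)*21*(-28)) = 193*(-294) = -56742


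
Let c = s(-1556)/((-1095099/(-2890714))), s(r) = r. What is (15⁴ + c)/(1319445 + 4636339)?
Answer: 50941435891/6522173102616 ≈ 0.0078105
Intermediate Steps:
c = -4497950984/1095099 (c = -1556/((-1095099/(-2890714))) = -1556/((-1095099*(-1/2890714))) = -1556/1095099/2890714 = -1556*2890714/1095099 = -4497950984/1095099 ≈ -4107.3)
(15⁴ + c)/(1319445 + 4636339) = (15⁴ - 4497950984/1095099)/(1319445 + 4636339) = (50625 - 4497950984/1095099)/5955784 = (50941435891/1095099)*(1/5955784) = 50941435891/6522173102616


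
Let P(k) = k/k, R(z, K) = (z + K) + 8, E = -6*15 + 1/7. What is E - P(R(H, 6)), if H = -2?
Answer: -636/7 ≈ -90.857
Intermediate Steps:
E = -629/7 (E = -90 + ⅐ = -629/7 ≈ -89.857)
R(z, K) = 8 + K + z (R(z, K) = (K + z) + 8 = 8 + K + z)
P(k) = 1
E - P(R(H, 6)) = -629/7 - 1*1 = -629/7 - 1 = -636/7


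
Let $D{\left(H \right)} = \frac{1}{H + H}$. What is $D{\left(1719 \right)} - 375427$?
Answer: $- \frac{1290718025}{3438} \approx -3.7543 \cdot 10^{5}$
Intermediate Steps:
$D{\left(H \right)} = \frac{1}{2 H}$
$D{\left(1719 \right)} - 375427 = \frac{1}{2 \cdot 1719} - 375427 = \frac{1}{2} \cdot \frac{1}{1719} - 375427 = \frac{1}{3438} - 375427 = - \frac{1290718025}{3438}$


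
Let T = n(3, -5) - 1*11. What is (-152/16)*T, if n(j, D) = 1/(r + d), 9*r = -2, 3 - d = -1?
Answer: 6935/68 ≈ 101.99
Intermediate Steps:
d = 4 (d = 3 - 1*(-1) = 3 + 1 = 4)
r = -2/9 (r = (1/9)*(-2) = -2/9 ≈ -0.22222)
n(j, D) = 9/34 (n(j, D) = 1/(-2/9 + 4) = 1/(34/9) = 9/34)
T = -365/34 (T = 9/34 - 1*11 = 9/34 - 11 = -365/34 ≈ -10.735)
(-152/16)*T = -152/16*(-365/34) = -19*1/2*(-365/34) = -19/2*(-365/34) = 6935/68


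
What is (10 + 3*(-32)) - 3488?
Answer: -3574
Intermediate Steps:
(10 + 3*(-32)) - 3488 = (10 - 96) - 3488 = -86 - 3488 = -3574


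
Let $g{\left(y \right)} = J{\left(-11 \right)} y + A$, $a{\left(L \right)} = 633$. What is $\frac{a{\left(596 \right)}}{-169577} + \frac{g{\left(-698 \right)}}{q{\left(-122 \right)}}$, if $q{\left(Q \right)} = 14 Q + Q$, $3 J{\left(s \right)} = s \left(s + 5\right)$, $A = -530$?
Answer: $\frac{1346370916}{155162955} \approx 8.6771$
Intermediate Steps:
$J{\left(s \right)} = \frac{s \left(5 + s\right)}{3}$ ($J{\left(s \right)} = \frac{s \left(s + 5\right)}{3} = \frac{s \left(5 + s\right)}{3}$)
$q{\left(Q \right)} = 15 Q$
$g{\left(y \right)} = -530 + 22 y$ ($g{\left(y \right)} = \frac{1}{3} \left(-11\right) \left(5 - 11\right) y - 530 = \frac{1}{3} \left(-11\right) \left(-6\right) y - 530 = 22 y - 530 = -530 + 22 y$)
$\frac{a{\left(596 \right)}}{-169577} + \frac{g{\left(-698 \right)}}{q{\left(-122 \right)}} = \frac{633}{-169577} + \frac{-530 + 22 \left(-698\right)}{15 \left(-122\right)} = 633 \left(- \frac{1}{169577}\right) + \frac{-530 - 15356}{-1830} = - \frac{633}{169577} - - \frac{7943}{915} = - \frac{633}{169577} + \frac{7943}{915} = \frac{1346370916}{155162955}$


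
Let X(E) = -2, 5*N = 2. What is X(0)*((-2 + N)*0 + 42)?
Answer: -84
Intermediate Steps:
N = ⅖ (N = (⅕)*2 = ⅖ ≈ 0.40000)
X(0)*((-2 + N)*0 + 42) = -2*((-2 + ⅖)*0 + 42) = -2*(-8/5*0 + 42) = -2*(0 + 42) = -2*42 = -84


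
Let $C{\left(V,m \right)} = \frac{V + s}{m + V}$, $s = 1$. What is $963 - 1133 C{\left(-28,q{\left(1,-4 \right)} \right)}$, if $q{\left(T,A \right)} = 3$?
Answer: $- \frac{6516}{25} \approx -260.64$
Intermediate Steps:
$C{\left(V,m \right)} = \frac{1 + V}{V + m}$ ($C{\left(V,m \right)} = \frac{V + 1}{m + V} = \frac{1 + V}{V + m}$)
$963 - 1133 C{\left(-28,q{\left(1,-4 \right)} \right)} = 963 - 1133 \frac{1 - 28}{-28 + 3} = 963 - 1133 \frac{1}{-25} \left(-27\right) = 963 - 1133 \left(\left(- \frac{1}{25}\right) \left(-27\right)\right) = 963 - \frac{30591}{25} = - \frac{6516}{25}$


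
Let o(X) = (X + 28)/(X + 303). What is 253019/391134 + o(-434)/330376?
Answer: 2737658218567/4231997129076 ≈ 0.64690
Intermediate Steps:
o(X) = (28 + X)/(303 + X)
253019/391134 + o(-434)/330376 = 253019/391134 + ((28 - 434)/(303 - 434))/330376 = 253019*(1/391134) + (-406/(-131))*(1/330376) = 253019/391134 - 1/131*(-406)*(1/330376) = 253019/391134 + (406/131)*(1/330376) = 253019/391134 + 203/21639628 = 2737658218567/4231997129076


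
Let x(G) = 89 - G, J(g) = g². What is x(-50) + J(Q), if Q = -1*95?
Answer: 9164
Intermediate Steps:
Q = -95
x(-50) + J(Q) = (89 - 1*(-50)) + (-95)² = (89 + 50) + 9025 = 139 + 9025 = 9164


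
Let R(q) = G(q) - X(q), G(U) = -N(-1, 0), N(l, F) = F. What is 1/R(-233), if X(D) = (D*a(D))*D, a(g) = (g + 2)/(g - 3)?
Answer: -236/12540759 ≈ -1.8819e-5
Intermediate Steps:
a(g) = (2 + g)/(-3 + g)
G(U) = 0 (G(U) = -1*0 = 0)
X(D) = D²*(2 + D)/(-3 + D) (X(D) = (D*((2 + D)/(-3 + D)))*D = (D*(2 + D)/(-3 + D))*D = D²*(2 + D)/(-3 + D))
R(q) = -q²*(2 + q)/(-3 + q) (R(q) = 0 - q²*(2 + q)/(-3 + q) = -q²*(2 + q)/(-3 + q))
1/R(-233) = 1/((-233)²*(-2 - 1*(-233))/(-3 - 233)) = 1/(54289*(-2 + 233)/(-236)) = 1/(54289*(-1/236)*231) = 1/(-12540759/236) = -236/12540759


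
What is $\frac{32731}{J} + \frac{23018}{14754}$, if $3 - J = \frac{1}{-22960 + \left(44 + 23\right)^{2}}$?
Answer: $\frac{4460582378203}{408789078} \approx 10912.0$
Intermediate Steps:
$J = \frac{55414}{18471}$ ($J = 3 - \frac{1}{-22960 + \left(44 + 23\right)^{2}} = 3 - \frac{1}{-22960 + 67^{2}} = 3 - \frac{1}{-22960 + 4489} = 3 - \frac{1}{-18471} = 3 - - \frac{1}{18471} = 3 + \frac{1}{18471} = \frac{55414}{18471} \approx 3.0001$)
$\frac{32731}{J} + \frac{23018}{14754} = \frac{32731}{\frac{55414}{18471}} + \frac{23018}{14754} = 32731 \cdot \frac{18471}{55414} + 23018 \cdot \frac{1}{14754} = \frac{604574301}{55414} + \frac{11509}{7377} = \frac{4460582378203}{408789078}$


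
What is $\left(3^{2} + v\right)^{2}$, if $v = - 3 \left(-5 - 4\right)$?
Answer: $1296$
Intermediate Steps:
$v = 27$ ($v = \left(-3\right) \left(-9\right) = 27$)
$\left(3^{2} + v\right)^{2} = \left(3^{2} + 27\right)^{2} = \left(9 + 27\right)^{2} = 36^{2} = 1296$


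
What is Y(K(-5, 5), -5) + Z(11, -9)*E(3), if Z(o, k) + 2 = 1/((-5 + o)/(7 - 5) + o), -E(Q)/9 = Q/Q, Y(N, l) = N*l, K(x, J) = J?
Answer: -107/14 ≈ -7.6429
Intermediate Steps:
E(Q) = -9 (E(Q) = -9*Q/Q = -9*1 = -9)
Z(o, k) = -2 + 1/(-5/2 + 3*o/2) (Z(o, k) = -2 + 1/((-5 + o)/(7 - 5) + o) = -2 + 1/((-5 + o)/2 + o) = -2 + 1/((-5 + o)*(½) + o) = -2 + 1/((-5/2 + o/2) + o) = -2 + 1/(-5/2 + 3*o/2))
Y(K(-5, 5), -5) + Z(11, -9)*E(3) = 5*(-5) + (6*(2 - 1*11)/(-5 + 3*11))*(-9) = -25 + (6*(2 - 11)/(-5 + 33))*(-9) = -25 + (6*(-9)/28)*(-9) = -25 + (6*(1/28)*(-9))*(-9) = -25 - 27/14*(-9) = -25 + 243/14 = -107/14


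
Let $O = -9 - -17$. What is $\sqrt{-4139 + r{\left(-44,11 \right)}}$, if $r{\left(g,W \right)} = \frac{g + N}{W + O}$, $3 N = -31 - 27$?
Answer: $\frac{17 i \sqrt{129}}{3} \approx 64.361 i$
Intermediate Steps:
$N = - \frac{58}{3}$ ($N = \frac{-31 - 27}{3} = \frac{1}{3} \left(-58\right) = - \frac{58}{3} \approx -19.333$)
$O = 8$ ($O = -9 + 17 = 8$)
$r{\left(g,W \right)} = \frac{- \frac{58}{3} + g}{8 + W}$ ($r{\left(g,W \right)} = \frac{g - \frac{58}{3}}{W + 8} = \frac{- \frac{58}{3} + g}{8 + W}$)
$\sqrt{-4139 + r{\left(-44,11 \right)}} = \sqrt{-4139 + \frac{- \frac{58}{3} - 44}{8 + 11}} = \sqrt{-4139 + \frac{1}{19} \left(- \frac{190}{3}\right)} = \sqrt{-4139 - \frac{10}{3}} = \sqrt{- \frac{12427}{3}} = \frac{17 i \sqrt{129}}{3}$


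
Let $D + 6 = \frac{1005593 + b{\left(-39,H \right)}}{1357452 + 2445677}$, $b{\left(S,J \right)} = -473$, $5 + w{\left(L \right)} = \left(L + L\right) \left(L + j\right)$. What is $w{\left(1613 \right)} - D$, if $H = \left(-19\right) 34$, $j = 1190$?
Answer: $\frac{34389713111671}{3803129} \approx 9.0425 \cdot 10^{6}$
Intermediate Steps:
$w{\left(L \right)} = -5 + 2 L \left(1190 + L\right)$ ($w{\left(L \right)} = -5 + \left(L + L\right) \left(L + 1190\right) = -5 + 2 L \left(1190 + L\right)$)
$H = -646$
$D = - \frac{21813654}{3803129}$ ($D = -6 + \frac{1005593 - 473}{1357452 + 2445677} = -6 + \frac{1005120}{3803129} = - \frac{21813654}{3803129} \approx -5.7357$)
$w{\left(1613 \right)} - D = \left(-5 + 2 \cdot 1613^{2} + 2380 \cdot 1613\right) - - \frac{21813654}{3803129} = \left(-5 + 2 \cdot 2601769 + 3838940\right) + \frac{21813654}{3803129} = \left(-5 + 5203538 + 3838940\right) + \frac{21813654}{3803129} = 9042473 + \frac{21813654}{3803129} = \frac{34389713111671}{3803129}$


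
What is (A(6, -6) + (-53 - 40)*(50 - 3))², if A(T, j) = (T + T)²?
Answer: 17867529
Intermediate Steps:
A(T, j) = 4*T² (A(T, j) = (2*T)² = 4*T²)
(A(6, -6) + (-53 - 40)*(50 - 3))² = (4*6² + (-53 - 40)*(50 - 3))² = (4*36 - 93*47)² = (144 - 4371)² = (-4227)² = 17867529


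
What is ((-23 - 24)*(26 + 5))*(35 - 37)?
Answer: 2914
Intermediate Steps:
((-23 - 24)*(26 + 5))*(35 - 37) = -47*31*(-2) = -1457*(-2) = 2914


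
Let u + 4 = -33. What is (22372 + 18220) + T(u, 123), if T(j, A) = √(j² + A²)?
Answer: 40592 + √16498 ≈ 40720.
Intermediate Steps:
u = -37 (u = -4 - 33 = -37)
T(j, A) = √(A² + j²)
(22372 + 18220) + T(u, 123) = (22372 + 18220) + √(123² + (-37)²) = 40592 + √(15129 + 1369) = 40592 + √16498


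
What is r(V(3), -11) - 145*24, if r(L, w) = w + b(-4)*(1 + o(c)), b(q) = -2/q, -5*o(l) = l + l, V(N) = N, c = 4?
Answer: -34913/10 ≈ -3491.3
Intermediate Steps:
o(l) = -2*l/5 (o(l) = -(l + l)/5 = -2*l/5)
r(L, w) = -3/10 + w (r(L, w) = w + (-2/(-4))*(1 - ⅖*4) = w + (-2*(-¼))*(1 - 8/5) = w + (½)*(-⅗) = w - 3/10 = -3/10 + w)
r(V(3), -11) - 145*24 = (-3/10 - 11) - 145*24 = -113/10 - 3480 = -34913/10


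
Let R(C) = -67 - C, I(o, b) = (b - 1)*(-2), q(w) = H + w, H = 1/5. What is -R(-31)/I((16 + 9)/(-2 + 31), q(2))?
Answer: -15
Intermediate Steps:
H = ⅕ ≈ 0.20000
q(w) = ⅕ + w
I(o, b) = 2 - 2*b (I(o, b) = (-1 + b)*(-2) = 2 - 2*b)
-R(-31)/I((16 + 9)/(-2 + 31), q(2)) = -(-67 - 1*(-31))/(2 - 2*(⅕ + 2)) = -(-67 + 31)/(2 - 2*11/5) = -(-36)/(2 - 22/5) = -(-36)/(-12/5) = -(-36)*(-5)/12 = -1*15 = -15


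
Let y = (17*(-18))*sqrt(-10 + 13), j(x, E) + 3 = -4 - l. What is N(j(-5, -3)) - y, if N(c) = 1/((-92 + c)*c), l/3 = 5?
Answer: 1/2508 + 306*sqrt(3) ≈ 530.01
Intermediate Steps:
l = 15 (l = 3*5 = 15)
j(x, E) = -22 (j(x, E) = -3 + (-4 - 1*15) = -3 + (-4 - 15) = -3 - 19 = -22)
N(c) = 1/(c*(-92 + c))
y = -306*sqrt(3) ≈ -530.01
N(j(-5, -3)) - y = 1/((-22)*(-92 - 22)) - (-306)*sqrt(3) = -1/22/(-114) + 306*sqrt(3) = -1/22*(-1/114) + 306*sqrt(3) = 1/2508 + 306*sqrt(3)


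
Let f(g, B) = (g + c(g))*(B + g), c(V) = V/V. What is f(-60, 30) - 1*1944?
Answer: -174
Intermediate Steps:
c(V) = 1
f(g, B) = (1 + g)*(B + g) (f(g, B) = (g + 1)*(B + g) = (1 + g)*(B + g))
f(-60, 30) - 1*1944 = (30 - 60 + (-60)**2 + 30*(-60)) - 1*1944 = (30 - 60 + 3600 - 1800) - 1944 = 1770 - 1944 = -174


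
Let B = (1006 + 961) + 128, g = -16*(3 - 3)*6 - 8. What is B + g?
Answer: 2087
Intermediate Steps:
g = -8 (g = -0*6 - 8 = -16*0 - 8 = 0 - 8 = -8)
B = 2095 (B = 1967 + 128 = 2095)
B + g = 2095 - 8 = 2087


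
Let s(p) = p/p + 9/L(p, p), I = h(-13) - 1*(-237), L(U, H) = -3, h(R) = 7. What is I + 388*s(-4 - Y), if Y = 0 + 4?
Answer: -532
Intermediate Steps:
Y = 4
I = 244 (I = 7 - 1*(-237) = 7 + 237 = 244)
s(p) = -2 (s(p) = p/p + 9/(-3) = 1 + 9*(-⅓) = 1 - 3 = -2)
I + 388*s(-4 - Y) = 244 + 388*(-2) = 244 - 776 = -532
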